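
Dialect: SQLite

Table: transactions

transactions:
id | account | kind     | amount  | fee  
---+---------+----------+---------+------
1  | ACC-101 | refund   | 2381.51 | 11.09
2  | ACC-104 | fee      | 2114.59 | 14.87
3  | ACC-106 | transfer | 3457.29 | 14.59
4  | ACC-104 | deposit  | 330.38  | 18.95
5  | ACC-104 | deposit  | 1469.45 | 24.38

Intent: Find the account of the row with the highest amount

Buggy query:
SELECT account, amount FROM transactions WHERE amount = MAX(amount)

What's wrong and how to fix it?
Bug: WHERE is evaluated per row; an aggregate over the whole table isn't defined there

Fix: Use a subquery: WHERE amount = (SELECT MAX(amount) FROM transactions)

Corrected query:
SELECT account, amount FROM transactions WHERE amount = (SELECT MAX(amount) FROM transactions)

Result:
account | amount 
--------+--------
ACC-106 | 3457.29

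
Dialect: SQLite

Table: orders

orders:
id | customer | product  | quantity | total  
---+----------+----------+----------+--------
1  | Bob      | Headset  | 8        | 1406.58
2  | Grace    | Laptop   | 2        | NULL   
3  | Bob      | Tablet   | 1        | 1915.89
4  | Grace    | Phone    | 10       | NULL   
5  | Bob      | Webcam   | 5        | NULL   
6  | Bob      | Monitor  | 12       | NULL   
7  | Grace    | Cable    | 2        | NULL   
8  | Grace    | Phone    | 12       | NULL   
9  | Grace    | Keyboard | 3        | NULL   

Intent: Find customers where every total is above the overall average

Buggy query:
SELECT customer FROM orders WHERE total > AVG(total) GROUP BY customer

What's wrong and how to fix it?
Bug: AVG() is an aggregate; it can't sit directly in WHERE

Fix: Compute the overall average in a scalar subquery and compare each group's MIN against it in HAVING

Corrected query:
SELECT customer FROM orders GROUP BY customer HAVING MIN(total) > (SELECT AVG(total) FROM orders)

Result:
(no rows)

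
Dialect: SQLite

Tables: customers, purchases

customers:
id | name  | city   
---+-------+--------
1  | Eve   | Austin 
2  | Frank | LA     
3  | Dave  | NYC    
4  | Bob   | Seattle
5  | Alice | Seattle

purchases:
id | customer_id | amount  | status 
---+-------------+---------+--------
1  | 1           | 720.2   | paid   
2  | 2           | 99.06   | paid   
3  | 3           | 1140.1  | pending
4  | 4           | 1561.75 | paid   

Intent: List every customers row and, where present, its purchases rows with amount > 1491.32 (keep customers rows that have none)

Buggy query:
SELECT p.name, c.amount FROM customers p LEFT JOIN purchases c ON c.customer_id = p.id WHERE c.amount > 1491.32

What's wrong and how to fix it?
Bug: A WHERE condition on the right-hand table after LEFT JOIN drops unmatched parents

Fix: Move the right-table condition into the ON clause so unmatched parents are kept

Corrected query:
SELECT p.name, c.amount FROM customers p LEFT JOIN purchases c ON c.customer_id = p.id AND c.amount > 1491.32

Result:
name  | amount 
------+--------
Eve   | NULL   
Frank | NULL   
Dave  | NULL   
Bob   | 1561.75
Alice | NULL   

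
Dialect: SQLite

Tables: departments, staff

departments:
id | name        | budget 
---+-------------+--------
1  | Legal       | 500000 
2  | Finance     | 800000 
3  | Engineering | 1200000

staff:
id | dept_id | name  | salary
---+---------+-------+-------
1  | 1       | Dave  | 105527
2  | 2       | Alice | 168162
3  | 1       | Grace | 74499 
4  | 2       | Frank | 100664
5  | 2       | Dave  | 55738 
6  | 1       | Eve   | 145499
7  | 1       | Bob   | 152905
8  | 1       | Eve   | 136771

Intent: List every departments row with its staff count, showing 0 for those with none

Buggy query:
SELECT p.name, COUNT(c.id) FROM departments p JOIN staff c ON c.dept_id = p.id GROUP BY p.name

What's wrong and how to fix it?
Bug: INNER JOIN drops departments rows that have no matching staff rows

Fix: Use LEFT JOIN so parents without children still appear (COUNT(c.id) gives 0)

Corrected query:
SELECT p.name, COUNT(c.id) FROM departments p LEFT JOIN staff c ON c.dept_id = p.id GROUP BY p.name

Result:
name        | COUNT(c.id)
------------+------------
Engineering | 0          
Finance     | 3          
Legal       | 5          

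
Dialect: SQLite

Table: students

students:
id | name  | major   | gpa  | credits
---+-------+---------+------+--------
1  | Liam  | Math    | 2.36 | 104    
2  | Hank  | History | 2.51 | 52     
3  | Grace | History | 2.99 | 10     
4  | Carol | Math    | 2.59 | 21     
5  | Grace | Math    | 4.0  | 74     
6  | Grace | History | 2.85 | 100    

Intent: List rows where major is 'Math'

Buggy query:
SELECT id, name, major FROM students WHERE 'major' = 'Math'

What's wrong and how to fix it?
Bug: 'major' in single quotes is a string literal, not the column; the comparison is literal-vs-literal and never true

Fix: Reference the column as major without single quotes

Corrected query:
SELECT id, name, major FROM students WHERE major = 'Math'

Result:
id | name  | major
---+-------+------
1  | Liam  | Math 
4  | Carol | Math 
5  | Grace | Math 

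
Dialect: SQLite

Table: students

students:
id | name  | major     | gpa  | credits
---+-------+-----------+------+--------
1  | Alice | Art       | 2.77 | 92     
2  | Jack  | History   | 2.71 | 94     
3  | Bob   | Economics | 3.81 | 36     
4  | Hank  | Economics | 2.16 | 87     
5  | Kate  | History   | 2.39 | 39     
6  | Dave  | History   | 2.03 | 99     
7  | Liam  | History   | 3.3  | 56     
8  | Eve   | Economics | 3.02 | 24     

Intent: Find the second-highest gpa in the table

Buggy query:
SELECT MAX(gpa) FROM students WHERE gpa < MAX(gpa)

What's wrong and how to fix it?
Bug: The inner MAX is an aggregate inside WHERE, which is not allowed

Fix: Put the inner MAX in a scalar subquery

Corrected query:
SELECT MAX(gpa) FROM students WHERE gpa < (SELECT MAX(gpa) FROM students)

Result:
MAX(gpa)
--------
3.3     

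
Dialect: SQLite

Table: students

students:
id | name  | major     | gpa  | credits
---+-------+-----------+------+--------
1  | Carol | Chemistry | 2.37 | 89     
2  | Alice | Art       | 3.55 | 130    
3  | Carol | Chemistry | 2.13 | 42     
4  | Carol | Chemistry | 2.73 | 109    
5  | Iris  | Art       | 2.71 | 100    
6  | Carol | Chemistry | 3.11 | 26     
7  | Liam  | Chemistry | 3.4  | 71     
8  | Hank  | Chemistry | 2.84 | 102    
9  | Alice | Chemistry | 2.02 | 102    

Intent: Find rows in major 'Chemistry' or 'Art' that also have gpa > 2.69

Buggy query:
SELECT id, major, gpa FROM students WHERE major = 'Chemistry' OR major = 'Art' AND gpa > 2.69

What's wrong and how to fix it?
Bug: Without parentheses, AND is evaluated before OR, so the gpa filter only applies to the 'Art' branch

Fix: Add parentheses around the OR so the AND applies to both alternatives

Corrected query:
SELECT id, major, gpa FROM students WHERE (major = 'Chemistry' OR major = 'Art') AND gpa > 2.69

Result:
id | major     | gpa 
---+-----------+-----
2  | Art       | 3.55
4  | Chemistry | 2.73
5  | Art       | 2.71
6  | Chemistry | 3.11
7  | Chemistry | 3.4 
8  | Chemistry | 2.84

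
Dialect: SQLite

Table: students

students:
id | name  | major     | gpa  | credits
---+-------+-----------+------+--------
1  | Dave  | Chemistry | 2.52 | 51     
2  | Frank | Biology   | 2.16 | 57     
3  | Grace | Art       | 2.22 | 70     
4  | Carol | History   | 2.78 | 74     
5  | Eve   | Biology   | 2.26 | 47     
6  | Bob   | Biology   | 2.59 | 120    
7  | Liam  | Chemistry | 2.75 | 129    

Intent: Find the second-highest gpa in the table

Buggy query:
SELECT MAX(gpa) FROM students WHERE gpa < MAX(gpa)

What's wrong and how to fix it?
Bug: MAX(gpa) on the right of the comparison is an aggregate-in-WHERE error

Fix: Compute the overall MAX in a subquery, then take MAX of rows below it

Corrected query:
SELECT MAX(gpa) FROM students WHERE gpa < (SELECT MAX(gpa) FROM students)

Result:
MAX(gpa)
--------
2.75    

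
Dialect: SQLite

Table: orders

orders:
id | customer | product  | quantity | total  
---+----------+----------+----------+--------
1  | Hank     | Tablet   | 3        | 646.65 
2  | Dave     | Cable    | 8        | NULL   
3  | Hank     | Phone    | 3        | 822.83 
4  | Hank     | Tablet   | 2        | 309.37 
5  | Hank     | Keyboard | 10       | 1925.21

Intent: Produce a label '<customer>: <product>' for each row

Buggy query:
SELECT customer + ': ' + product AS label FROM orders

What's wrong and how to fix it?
Bug: SQLite uses || for string concatenation; + coerces text to numbers (yielding 0)

Fix: Replace + with || to concatenate text

Corrected query:
SELECT customer || ': ' || product AS label FROM orders

Result:
label         
--------------
Hank: Tablet  
Dave: Cable   
Hank: Phone   
Hank: Tablet  
Hank: Keyboard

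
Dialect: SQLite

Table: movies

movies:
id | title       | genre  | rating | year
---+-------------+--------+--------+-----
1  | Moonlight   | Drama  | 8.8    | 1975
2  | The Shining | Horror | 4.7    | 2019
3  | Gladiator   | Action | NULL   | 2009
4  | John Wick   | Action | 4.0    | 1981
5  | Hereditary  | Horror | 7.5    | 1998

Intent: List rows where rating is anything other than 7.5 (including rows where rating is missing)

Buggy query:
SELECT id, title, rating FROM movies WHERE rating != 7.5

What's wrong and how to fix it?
Bug: 'rating != 7.5' is unknown when rating is NULL, so NULL rows are silently excluded

Fix: Add an explicit OR rating IS NULL to include the missing-value rows

Corrected query:
SELECT id, title, rating FROM movies WHERE rating != 7.5 OR rating IS NULL

Result:
id | title       | rating
---+-------------+-------
1  | Moonlight   | 8.8   
2  | The Shining | 4.7   
3  | Gladiator   | NULL  
4  | John Wick   | 4     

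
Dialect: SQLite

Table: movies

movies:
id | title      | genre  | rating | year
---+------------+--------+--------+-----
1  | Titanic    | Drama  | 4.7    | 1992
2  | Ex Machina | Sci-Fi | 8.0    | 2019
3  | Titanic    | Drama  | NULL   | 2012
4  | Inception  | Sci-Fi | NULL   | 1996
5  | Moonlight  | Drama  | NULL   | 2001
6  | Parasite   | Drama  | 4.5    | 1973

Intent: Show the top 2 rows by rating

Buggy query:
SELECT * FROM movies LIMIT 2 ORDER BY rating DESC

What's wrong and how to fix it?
Bug: LIMIT must come after ORDER BY

Fix: Sort with ORDER BY, then apply LIMIT

Corrected query:
SELECT * FROM movies ORDER BY rating DESC LIMIT 2

Result:
id | title      | genre  | rating | year
---+------------+--------+--------+-----
2  | Ex Machina | Sci-Fi | 8      | 2019
1  | Titanic    | Drama  | 4.7    | 1992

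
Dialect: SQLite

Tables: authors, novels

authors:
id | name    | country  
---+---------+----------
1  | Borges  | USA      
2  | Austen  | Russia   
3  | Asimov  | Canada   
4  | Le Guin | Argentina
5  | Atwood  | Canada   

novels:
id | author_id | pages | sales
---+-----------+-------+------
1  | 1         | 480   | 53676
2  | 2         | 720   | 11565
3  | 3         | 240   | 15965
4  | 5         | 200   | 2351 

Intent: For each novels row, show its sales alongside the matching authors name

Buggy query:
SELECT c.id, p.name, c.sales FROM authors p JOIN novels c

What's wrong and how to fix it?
Bug: Missing join condition: each novels row is matched to all authors rows instead of just its own

Fix: Specify the join condition linking the foreign key to the parent id

Corrected query:
SELECT c.id, p.name, c.sales FROM authors p JOIN novels c ON c.author_id = p.id

Result:
id | name   | sales
---+--------+------
1  | Borges | 53676
2  | Austen | 11565
3  | Asimov | 15965
4  | Atwood | 2351 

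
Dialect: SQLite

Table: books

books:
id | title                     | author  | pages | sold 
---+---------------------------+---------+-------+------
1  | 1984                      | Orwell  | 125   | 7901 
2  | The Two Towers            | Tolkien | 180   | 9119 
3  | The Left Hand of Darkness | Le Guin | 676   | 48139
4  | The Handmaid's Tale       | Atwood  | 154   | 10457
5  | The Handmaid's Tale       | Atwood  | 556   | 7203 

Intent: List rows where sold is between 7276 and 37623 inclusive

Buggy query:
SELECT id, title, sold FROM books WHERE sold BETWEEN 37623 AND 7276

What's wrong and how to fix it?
Bug: BETWEEN expects the lower bound first; with 37623 AND 7276 the range is empty

Fix: Write BETWEEN 7276 AND 37623

Corrected query:
SELECT id, title, sold FROM books WHERE sold BETWEEN 7276 AND 37623

Result:
id | title               | sold 
---+---------------------+------
1  | 1984                | 7901 
2  | The Two Towers      | 9119 
4  | The Handmaid's Tale | 10457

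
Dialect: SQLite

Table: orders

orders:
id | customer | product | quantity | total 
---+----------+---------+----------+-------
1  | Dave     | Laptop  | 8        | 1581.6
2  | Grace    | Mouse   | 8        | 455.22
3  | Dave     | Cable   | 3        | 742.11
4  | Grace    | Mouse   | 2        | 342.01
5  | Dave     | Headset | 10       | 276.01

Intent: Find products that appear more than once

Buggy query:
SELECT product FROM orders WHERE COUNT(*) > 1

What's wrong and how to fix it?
Bug: WHERE can't reference COUNT(*); aggregates are computed after WHERE

Fix: Group first, then use HAVING for the count condition

Corrected query:
SELECT product FROM orders GROUP BY product HAVING COUNT(*) > 1

Result:
product
-------
Mouse  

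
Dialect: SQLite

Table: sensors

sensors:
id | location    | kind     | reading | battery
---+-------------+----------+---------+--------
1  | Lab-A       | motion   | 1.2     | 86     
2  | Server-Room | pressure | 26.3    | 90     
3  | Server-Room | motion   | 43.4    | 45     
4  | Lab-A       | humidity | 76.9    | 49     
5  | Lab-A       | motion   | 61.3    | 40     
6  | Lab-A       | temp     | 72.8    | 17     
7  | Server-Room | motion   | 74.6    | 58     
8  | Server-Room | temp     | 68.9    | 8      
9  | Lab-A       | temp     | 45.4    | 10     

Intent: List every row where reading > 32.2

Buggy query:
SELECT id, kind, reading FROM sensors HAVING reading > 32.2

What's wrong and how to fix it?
Bug: This is a non-aggregate query (no GROUP BY, no aggregates), so in SQLite the HAVING clause is invalid here; a row-level condition belongs in WHERE

Fix: Replace HAVING with WHERE since the condition applies to individual rows

Corrected query:
SELECT id, kind, reading FROM sensors WHERE reading > 32.2

Result:
id | kind     | reading
---+----------+--------
3  | motion   | 43.4   
4  | humidity | 76.9   
5  | motion   | 61.3   
6  | temp     | 72.8   
7  | motion   | 74.6   
8  | temp     | 68.9   
9  | temp     | 45.4   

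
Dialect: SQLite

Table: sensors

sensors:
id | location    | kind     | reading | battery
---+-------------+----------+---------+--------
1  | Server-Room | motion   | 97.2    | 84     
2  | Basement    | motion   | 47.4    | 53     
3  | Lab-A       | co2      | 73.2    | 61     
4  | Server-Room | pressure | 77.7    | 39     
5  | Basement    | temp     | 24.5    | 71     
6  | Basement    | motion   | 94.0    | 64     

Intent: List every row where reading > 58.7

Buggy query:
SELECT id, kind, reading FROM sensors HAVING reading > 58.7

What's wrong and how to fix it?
Bug: HAVING filters the output of aggregation, but this query has no GROUP BY and no aggregate functions, so SQLite rejects it (HAVING clause on a non-aggregate query); the condition here is per row

Fix: Replace HAVING with WHERE since the condition applies to individual rows

Corrected query:
SELECT id, kind, reading FROM sensors WHERE reading > 58.7

Result:
id | kind     | reading
---+----------+--------
1  | motion   | 97.2   
3  | co2      | 73.2   
4  | pressure | 77.7   
6  | motion   | 94     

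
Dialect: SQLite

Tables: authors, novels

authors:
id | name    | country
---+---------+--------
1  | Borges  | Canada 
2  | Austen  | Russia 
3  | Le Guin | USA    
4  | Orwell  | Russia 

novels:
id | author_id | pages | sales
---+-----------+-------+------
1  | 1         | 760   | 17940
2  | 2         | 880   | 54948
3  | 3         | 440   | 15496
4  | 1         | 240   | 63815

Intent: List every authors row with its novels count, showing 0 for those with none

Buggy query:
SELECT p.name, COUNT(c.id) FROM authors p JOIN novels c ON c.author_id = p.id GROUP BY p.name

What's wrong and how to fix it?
Bug: INNER JOIN drops authors rows that have no matching novels rows

Fix: Use LEFT JOIN so parents without children still appear (COUNT(c.id) gives 0)

Corrected query:
SELECT p.name, COUNT(c.id) FROM authors p LEFT JOIN novels c ON c.author_id = p.id GROUP BY p.name

Result:
name    | COUNT(c.id)
--------+------------
Austen  | 1          
Borges  | 2          
Le Guin | 1          
Orwell  | 0          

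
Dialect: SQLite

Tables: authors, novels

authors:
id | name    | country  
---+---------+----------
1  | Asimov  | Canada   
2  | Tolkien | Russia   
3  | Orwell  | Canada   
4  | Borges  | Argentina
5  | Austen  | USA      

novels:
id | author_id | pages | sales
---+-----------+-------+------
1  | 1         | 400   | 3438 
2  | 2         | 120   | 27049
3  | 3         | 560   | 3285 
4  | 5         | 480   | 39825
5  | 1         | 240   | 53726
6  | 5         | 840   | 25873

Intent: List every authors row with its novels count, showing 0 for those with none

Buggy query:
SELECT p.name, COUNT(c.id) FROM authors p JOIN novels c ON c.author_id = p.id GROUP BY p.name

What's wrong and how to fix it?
Bug: An inner join excludes parents with zero children

Fix: Use LEFT JOIN so parents without children still appear (COUNT(c.id) gives 0)

Corrected query:
SELECT p.name, COUNT(c.id) FROM authors p LEFT JOIN novels c ON c.author_id = p.id GROUP BY p.name

Result:
name    | COUNT(c.id)
--------+------------
Asimov  | 2          
Austen  | 2          
Borges  | 0          
Orwell  | 1          
Tolkien | 1          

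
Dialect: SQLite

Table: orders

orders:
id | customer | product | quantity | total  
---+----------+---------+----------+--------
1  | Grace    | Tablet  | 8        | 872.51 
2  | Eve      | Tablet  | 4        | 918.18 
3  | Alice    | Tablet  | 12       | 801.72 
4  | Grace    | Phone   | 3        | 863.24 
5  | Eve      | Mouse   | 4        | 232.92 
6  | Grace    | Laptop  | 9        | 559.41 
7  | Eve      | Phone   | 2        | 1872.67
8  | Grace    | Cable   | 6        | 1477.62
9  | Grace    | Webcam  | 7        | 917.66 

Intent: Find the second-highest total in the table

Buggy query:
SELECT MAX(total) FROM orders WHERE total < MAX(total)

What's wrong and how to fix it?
Bug: MAX(total) on the right of the comparison is an aggregate-in-WHERE error

Fix: Compute the overall MAX in a subquery, then take MAX of rows below it

Corrected query:
SELECT MAX(total) FROM orders WHERE total < (SELECT MAX(total) FROM orders)

Result:
MAX(total)
----------
1477.62   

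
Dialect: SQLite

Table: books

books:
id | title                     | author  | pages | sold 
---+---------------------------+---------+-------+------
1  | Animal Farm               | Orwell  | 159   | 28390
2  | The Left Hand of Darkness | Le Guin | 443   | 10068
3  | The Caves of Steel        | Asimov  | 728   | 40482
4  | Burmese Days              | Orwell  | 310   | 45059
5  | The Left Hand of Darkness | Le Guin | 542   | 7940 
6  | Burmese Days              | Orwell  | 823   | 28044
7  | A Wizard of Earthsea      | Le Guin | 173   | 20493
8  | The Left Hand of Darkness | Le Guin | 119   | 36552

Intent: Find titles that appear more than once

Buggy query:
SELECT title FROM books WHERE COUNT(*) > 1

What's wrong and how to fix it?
Bug: WHERE can't reference COUNT(*); aggregates are computed after WHERE

Fix: Group first, then use HAVING for the count condition

Corrected query:
SELECT title FROM books GROUP BY title HAVING COUNT(*) > 1

Result:
title                    
-------------------------
Burmese Days             
The Left Hand of Darkness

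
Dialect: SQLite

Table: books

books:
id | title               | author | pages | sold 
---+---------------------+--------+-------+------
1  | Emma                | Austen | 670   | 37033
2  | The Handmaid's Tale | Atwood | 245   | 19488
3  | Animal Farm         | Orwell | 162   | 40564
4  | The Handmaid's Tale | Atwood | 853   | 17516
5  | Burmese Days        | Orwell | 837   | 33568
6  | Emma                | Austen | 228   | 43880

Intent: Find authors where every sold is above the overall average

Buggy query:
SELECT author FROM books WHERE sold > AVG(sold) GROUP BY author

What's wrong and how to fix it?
Bug: AVG() is an aggregate; it can't sit directly in WHERE

Fix: Use a subquery for AVG and a HAVING MIN(...) filter so the condition holds for every row in the group

Corrected query:
SELECT author FROM books GROUP BY author HAVING MIN(sold) > (SELECT AVG(sold) FROM books)

Result:
author
------
Austen
Orwell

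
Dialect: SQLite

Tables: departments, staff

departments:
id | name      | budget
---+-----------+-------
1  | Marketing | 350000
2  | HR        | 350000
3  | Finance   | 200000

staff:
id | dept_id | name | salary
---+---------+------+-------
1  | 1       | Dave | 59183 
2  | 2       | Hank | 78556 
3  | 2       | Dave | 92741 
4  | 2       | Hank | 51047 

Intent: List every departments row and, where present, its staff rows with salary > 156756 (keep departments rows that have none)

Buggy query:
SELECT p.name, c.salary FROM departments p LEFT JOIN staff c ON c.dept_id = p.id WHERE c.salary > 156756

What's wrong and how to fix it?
Bug: Filtering c.salary in WHERE discards the NULL rows produced by LEFT JOIN, turning it into an inner join

Fix: Move the right-table condition into the ON clause so unmatched parents are kept

Corrected query:
SELECT p.name, c.salary FROM departments p LEFT JOIN staff c ON c.dept_id = p.id AND c.salary > 156756

Result:
name      | salary
----------+-------
Marketing | NULL  
HR        | NULL  
Finance   | NULL  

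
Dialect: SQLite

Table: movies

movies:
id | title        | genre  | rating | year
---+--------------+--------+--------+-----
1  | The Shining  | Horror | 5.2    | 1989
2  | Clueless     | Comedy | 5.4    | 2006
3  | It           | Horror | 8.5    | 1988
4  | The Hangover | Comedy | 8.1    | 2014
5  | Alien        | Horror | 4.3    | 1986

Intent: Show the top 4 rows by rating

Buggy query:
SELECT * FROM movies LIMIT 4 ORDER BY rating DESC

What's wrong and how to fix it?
Bug: ORDER BY cannot follow LIMIT; LIMIT is the final clause

Fix: Swap the clauses: ORDER BY first, then LIMIT

Corrected query:
SELECT * FROM movies ORDER BY rating DESC LIMIT 4

Result:
id | title        | genre  | rating | year
---+--------------+--------+--------+-----
3  | It           | Horror | 8.5    | 1988
4  | The Hangover | Comedy | 8.1    | 2014
2  | Clueless     | Comedy | 5.4    | 2006
1  | The Shining  | Horror | 5.2    | 1989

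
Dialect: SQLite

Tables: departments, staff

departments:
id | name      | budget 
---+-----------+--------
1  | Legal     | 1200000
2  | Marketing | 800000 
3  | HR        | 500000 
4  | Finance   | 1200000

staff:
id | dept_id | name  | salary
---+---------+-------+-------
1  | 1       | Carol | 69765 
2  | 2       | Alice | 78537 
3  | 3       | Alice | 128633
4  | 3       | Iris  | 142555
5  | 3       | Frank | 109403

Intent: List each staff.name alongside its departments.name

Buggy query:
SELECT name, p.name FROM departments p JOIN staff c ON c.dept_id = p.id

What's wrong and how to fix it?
Bug: Both tables have a 'name' column; the unqualified reference is ambiguous

Fix: Qualify the column with its table alias (c.name)

Corrected query:
SELECT c.name, p.name FROM departments p JOIN staff c ON c.dept_id = p.id

Result:
name  | name     
------+----------
Carol | Legal    
Alice | Marketing
Alice | HR       
Iris  | HR       
Frank | HR       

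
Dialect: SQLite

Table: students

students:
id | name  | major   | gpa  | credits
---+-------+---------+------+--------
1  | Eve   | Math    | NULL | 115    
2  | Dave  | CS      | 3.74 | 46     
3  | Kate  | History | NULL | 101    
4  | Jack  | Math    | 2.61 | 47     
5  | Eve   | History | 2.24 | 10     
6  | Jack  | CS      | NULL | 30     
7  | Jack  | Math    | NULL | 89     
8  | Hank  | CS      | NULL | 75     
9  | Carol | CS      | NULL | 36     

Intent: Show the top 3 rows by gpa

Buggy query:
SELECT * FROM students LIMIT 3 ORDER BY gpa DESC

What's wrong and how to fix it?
Bug: ORDER BY cannot follow LIMIT; LIMIT is the final clause

Fix: Sort with ORDER BY, then apply LIMIT

Corrected query:
SELECT * FROM students ORDER BY gpa DESC LIMIT 3

Result:
id | name | major   | gpa  | credits
---+------+---------+------+--------
2  | Dave | CS      | 3.74 | 46     
4  | Jack | Math    | 2.61 | 47     
5  | Eve  | History | 2.24 | 10     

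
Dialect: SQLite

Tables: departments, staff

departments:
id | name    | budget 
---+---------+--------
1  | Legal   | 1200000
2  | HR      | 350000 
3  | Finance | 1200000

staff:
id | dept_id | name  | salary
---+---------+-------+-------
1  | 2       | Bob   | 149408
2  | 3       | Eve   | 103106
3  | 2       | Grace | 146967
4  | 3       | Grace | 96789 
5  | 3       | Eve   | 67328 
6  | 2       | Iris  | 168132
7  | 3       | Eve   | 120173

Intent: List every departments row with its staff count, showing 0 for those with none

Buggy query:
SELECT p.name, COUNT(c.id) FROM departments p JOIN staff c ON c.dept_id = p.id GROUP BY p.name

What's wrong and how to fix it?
Bug: INNER JOIN drops departments rows that have no matching staff rows

Fix: Use LEFT JOIN so parents without children still appear (COUNT(c.id) gives 0)

Corrected query:
SELECT p.name, COUNT(c.id) FROM departments p LEFT JOIN staff c ON c.dept_id = p.id GROUP BY p.name

Result:
name    | COUNT(c.id)
--------+------------
Finance | 4          
HR      | 3          
Legal   | 0          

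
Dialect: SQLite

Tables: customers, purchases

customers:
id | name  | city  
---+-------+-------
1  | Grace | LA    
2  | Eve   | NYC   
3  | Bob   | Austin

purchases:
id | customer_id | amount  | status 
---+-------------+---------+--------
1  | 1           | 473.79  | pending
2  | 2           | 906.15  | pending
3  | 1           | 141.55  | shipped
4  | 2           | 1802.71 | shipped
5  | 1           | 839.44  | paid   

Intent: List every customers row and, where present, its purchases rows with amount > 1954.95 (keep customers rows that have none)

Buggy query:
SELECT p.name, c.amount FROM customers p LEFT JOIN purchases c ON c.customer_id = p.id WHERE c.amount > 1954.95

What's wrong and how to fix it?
Bug: Filtering c.amount in WHERE discards the NULL rows produced by LEFT JOIN, turning it into an inner join

Fix: Move the right-table condition into the ON clause so unmatched parents are kept

Corrected query:
SELECT p.name, c.amount FROM customers p LEFT JOIN purchases c ON c.customer_id = p.id AND c.amount > 1954.95

Result:
name  | amount
------+-------
Grace | NULL  
Eve   | NULL  
Bob   | NULL  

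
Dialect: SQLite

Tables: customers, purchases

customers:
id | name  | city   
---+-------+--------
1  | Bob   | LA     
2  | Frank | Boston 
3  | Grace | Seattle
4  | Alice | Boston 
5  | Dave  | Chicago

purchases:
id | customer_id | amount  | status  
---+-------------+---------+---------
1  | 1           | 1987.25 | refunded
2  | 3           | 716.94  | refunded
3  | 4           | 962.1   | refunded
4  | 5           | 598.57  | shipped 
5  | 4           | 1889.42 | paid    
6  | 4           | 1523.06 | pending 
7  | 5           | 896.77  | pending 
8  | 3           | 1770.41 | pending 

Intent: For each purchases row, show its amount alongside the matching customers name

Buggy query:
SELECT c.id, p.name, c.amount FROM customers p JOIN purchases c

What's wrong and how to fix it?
Bug: Missing join condition: each purchases row is matched to all customers rows instead of just its own

Fix: Specify the join condition linking the foreign key to the parent id

Corrected query:
SELECT c.id, p.name, c.amount FROM customers p JOIN purchases c ON c.customer_id = p.id

Result:
id | name  | amount 
---+-------+--------
1  | Bob   | 1987.25
2  | Grace | 716.94 
3  | Alice | 962.1  
4  | Dave  | 598.57 
5  | Alice | 1889.42
6  | Alice | 1523.06
7  | Dave  | 896.77 
8  | Grace | 1770.41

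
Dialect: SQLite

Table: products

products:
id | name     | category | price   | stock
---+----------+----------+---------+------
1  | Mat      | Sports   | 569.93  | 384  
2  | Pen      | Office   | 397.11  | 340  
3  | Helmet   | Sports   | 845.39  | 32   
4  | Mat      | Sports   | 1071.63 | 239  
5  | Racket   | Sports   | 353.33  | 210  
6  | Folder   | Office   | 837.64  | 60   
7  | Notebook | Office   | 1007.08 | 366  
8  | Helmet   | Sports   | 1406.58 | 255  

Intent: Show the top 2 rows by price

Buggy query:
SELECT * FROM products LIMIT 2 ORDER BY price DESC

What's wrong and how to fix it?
Bug: ORDER BY cannot follow LIMIT; LIMIT is the final clause

Fix: Sort with ORDER BY, then apply LIMIT

Corrected query:
SELECT * FROM products ORDER BY price DESC LIMIT 2

Result:
id | name   | category | price   | stock
---+--------+----------+---------+------
8  | Helmet | Sports   | 1406.58 | 255  
4  | Mat    | Sports   | 1071.63 | 239  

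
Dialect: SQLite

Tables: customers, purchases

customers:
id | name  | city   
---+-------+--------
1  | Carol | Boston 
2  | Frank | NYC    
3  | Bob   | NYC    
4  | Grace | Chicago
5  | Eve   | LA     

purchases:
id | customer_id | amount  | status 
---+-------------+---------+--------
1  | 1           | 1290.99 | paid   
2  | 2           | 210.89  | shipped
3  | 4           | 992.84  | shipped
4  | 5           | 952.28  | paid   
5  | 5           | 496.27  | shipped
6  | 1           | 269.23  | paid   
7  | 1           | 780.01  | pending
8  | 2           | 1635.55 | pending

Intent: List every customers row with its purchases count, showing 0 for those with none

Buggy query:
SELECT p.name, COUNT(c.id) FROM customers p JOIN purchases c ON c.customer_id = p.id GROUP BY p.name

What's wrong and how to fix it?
Bug: INNER JOIN drops customers rows that have no matching purchases rows

Fix: Switch to LEFT JOIN to retain unmatched parent rows

Corrected query:
SELECT p.name, COUNT(c.id) FROM customers p LEFT JOIN purchases c ON c.customer_id = p.id GROUP BY p.name

Result:
name  | COUNT(c.id)
------+------------
Bob   | 0          
Carol | 3          
Eve   | 2          
Frank | 2          
Grace | 1          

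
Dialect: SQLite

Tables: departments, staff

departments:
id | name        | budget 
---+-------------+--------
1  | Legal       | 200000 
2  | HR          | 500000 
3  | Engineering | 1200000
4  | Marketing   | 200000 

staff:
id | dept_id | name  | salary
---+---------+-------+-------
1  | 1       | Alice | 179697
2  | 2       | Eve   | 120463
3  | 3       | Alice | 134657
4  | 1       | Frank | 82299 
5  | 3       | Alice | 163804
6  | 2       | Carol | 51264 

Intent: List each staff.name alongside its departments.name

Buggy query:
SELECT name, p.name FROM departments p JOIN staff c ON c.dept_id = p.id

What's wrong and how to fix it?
Bug: Both tables have a 'name' column; the unqualified reference is ambiguous

Fix: Qualify the column with its table alias (c.name)

Corrected query:
SELECT c.name, p.name FROM departments p JOIN staff c ON c.dept_id = p.id

Result:
name  | name       
------+------------
Alice | Legal      
Eve   | HR         
Alice | Engineering
Frank | Legal      
Alice | Engineering
Carol | HR         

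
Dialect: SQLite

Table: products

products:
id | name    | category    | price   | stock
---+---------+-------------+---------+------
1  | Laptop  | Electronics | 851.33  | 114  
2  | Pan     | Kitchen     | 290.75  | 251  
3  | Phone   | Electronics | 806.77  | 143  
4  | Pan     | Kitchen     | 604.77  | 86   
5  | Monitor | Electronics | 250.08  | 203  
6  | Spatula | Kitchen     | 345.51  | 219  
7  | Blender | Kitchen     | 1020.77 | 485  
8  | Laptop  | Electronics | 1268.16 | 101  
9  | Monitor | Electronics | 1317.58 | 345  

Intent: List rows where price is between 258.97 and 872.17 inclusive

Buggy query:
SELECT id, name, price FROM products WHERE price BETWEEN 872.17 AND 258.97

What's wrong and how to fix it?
Bug: BETWEEN expects the lower bound first; with 872.17 AND 258.97 the range is empty

Fix: Write BETWEEN 258.97 AND 872.17

Corrected query:
SELECT id, name, price FROM products WHERE price BETWEEN 258.97 AND 872.17

Result:
id | name    | price 
---+---------+-------
1  | Laptop  | 851.33
2  | Pan     | 290.75
3  | Phone   | 806.77
4  | Pan     | 604.77
6  | Spatula | 345.51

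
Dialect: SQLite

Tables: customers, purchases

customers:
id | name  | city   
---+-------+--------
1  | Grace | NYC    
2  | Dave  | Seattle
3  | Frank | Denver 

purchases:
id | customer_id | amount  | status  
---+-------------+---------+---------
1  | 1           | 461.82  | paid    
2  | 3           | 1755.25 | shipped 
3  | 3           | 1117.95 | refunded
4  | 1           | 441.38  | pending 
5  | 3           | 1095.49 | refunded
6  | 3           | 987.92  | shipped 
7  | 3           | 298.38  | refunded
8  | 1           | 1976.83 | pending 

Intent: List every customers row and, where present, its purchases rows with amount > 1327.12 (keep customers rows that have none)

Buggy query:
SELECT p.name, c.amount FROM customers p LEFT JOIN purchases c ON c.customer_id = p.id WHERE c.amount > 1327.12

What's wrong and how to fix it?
Bug: Filtering c.amount in WHERE discards the NULL rows produced by LEFT JOIN, turning it into an inner join

Fix: Put 'c.amount > 1327.12' in the JOIN's ON clause instead of WHERE

Corrected query:
SELECT p.name, c.amount FROM customers p LEFT JOIN purchases c ON c.customer_id = p.id AND c.amount > 1327.12

Result:
name  | amount 
------+--------
Grace | 1976.83
Dave  | NULL   
Frank | 1755.25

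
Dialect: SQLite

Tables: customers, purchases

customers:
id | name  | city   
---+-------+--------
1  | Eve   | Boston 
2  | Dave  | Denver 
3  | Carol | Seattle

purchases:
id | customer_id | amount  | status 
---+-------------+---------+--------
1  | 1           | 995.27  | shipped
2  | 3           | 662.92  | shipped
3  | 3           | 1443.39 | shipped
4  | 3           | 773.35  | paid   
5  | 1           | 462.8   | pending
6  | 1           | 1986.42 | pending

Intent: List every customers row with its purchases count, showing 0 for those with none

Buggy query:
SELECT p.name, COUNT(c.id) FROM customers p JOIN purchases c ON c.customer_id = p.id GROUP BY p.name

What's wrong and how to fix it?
Bug: An inner join excludes parents with zero children

Fix: Use LEFT JOIN so parents without children still appear (COUNT(c.id) gives 0)

Corrected query:
SELECT p.name, COUNT(c.id) FROM customers p LEFT JOIN purchases c ON c.customer_id = p.id GROUP BY p.name

Result:
name  | COUNT(c.id)
------+------------
Carol | 3          
Dave  | 0          
Eve   | 3          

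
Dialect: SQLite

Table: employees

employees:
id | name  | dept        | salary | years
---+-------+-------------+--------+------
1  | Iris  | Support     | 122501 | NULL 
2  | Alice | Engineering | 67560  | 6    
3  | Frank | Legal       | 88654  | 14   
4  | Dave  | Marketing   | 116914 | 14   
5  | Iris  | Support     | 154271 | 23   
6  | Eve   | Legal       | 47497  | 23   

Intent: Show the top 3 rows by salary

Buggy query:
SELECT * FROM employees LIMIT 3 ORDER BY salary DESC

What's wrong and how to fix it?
Bug: ORDER BY cannot follow LIMIT; LIMIT is the final clause

Fix: Swap the clauses: ORDER BY first, then LIMIT

Corrected query:
SELECT * FROM employees ORDER BY salary DESC LIMIT 3

Result:
id | name | dept      | salary | years
---+------+-----------+--------+------
5  | Iris | Support   | 154271 | 23   
1  | Iris | Support   | 122501 | NULL 
4  | Dave | Marketing | 116914 | 14   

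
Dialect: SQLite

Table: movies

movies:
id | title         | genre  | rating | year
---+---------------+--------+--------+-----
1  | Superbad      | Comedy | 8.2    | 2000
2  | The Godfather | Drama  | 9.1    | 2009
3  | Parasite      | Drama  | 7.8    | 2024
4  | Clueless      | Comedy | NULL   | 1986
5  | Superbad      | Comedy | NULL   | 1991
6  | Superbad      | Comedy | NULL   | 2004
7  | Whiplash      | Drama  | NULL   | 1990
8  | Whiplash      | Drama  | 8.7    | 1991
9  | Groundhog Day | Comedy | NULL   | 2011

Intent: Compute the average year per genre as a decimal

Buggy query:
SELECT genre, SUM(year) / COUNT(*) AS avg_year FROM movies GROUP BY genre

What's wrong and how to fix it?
Bug: Both operands are integers, so '/' performs integer division and truncates

Fix: Cast one side to REAL so the division keeps the fractional part

Corrected query:
SELECT genre, SUM(year) * 1.0 / COUNT(*) AS avg_year FROM movies GROUP BY genre

Result:
genre  | avg_year
-------+---------
Comedy | 1998.4  
Drama  | 2003.5  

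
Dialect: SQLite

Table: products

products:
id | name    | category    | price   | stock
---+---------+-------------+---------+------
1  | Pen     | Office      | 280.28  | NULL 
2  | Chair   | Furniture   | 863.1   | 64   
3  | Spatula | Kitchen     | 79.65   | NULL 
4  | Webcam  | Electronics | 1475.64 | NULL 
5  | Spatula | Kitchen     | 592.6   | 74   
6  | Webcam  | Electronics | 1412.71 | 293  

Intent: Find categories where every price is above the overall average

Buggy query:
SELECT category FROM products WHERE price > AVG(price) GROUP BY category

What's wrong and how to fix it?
Bug: AVG() is an aggregate; it can't sit directly in WHERE

Fix: Use a subquery for AVG and a HAVING MIN(...) filter so the condition holds for every row in the group

Corrected query:
SELECT category FROM products GROUP BY category HAVING MIN(price) > (SELECT AVG(price) FROM products)

Result:
category   
-----------
Electronics
Furniture  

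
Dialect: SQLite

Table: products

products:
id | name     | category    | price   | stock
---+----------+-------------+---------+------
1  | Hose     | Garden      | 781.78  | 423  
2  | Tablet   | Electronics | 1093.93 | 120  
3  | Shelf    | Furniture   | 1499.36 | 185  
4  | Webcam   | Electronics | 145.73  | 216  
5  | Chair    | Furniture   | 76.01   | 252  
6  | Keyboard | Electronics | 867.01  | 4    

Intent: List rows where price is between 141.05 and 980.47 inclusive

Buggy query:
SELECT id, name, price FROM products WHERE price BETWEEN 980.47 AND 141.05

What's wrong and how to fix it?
Bug: BETWEEN expects the lower bound first; with 980.47 AND 141.05 the range is empty

Fix: Write BETWEEN 141.05 AND 980.47

Corrected query:
SELECT id, name, price FROM products WHERE price BETWEEN 141.05 AND 980.47

Result:
id | name     | price 
---+----------+-------
1  | Hose     | 781.78
4  | Webcam   | 145.73
6  | Keyboard | 867.01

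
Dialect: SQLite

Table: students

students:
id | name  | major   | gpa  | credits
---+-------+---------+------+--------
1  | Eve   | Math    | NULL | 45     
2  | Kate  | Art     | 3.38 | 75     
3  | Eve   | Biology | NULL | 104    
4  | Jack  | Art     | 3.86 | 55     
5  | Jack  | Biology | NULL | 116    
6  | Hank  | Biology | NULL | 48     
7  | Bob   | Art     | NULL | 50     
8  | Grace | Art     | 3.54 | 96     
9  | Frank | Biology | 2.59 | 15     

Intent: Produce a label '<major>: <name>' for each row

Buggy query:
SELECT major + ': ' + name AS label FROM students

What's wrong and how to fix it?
Bug: SQLite uses || for string concatenation; + coerces text to numbers (yielding 0)

Fix: Use the || operator for string concatenation

Corrected query:
SELECT major || ': ' || name AS label FROM students

Result:
label         
--------------
Math: Eve     
Art: Kate     
Biology: Eve  
Art: Jack     
Biology: Jack 
Biology: Hank 
Art: Bob      
Art: Grace    
Biology: Frank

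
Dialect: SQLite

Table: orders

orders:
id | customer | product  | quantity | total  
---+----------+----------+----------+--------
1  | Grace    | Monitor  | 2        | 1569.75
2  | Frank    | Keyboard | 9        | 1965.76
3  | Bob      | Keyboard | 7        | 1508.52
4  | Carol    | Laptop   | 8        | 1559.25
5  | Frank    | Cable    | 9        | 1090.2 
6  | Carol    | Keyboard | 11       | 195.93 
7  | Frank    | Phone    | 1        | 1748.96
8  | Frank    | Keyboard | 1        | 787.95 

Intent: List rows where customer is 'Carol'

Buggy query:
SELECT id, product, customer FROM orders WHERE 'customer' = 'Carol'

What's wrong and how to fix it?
Bug: 'customer' in single quotes is a string literal, not the column; the comparison is literal-vs-literal and never true

Fix: Remove the quotes around the column name (or use double quotes for an identifier)

Corrected query:
SELECT id, product, customer FROM orders WHERE customer = 'Carol'

Result:
id | product  | customer
---+----------+---------
4  | Laptop   | Carol   
6  | Keyboard | Carol   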